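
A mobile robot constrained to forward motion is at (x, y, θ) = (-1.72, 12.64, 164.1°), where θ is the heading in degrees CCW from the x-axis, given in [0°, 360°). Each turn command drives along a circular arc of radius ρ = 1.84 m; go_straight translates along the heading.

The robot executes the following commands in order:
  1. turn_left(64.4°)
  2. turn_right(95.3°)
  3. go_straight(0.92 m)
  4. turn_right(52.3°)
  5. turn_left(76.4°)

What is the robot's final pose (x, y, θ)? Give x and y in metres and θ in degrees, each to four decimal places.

(-8.5336, 16.2590, 157.3000°)

set_pose: (x, y, θ) = (-1.7200, 12.6400, 164.1000°), ρ = 1.84
turn_left(64.4°): centre at ρ to the left, rotate +64.4° → (-3.6022, 12.0896, 228.5000°)
turn_right(95.3°): centre at ρ to the right, rotate −95.3° → (-6.3215, 12.0493, 133.2000°)
go_straight(0.92): x += 0.92·cos θ, y += 0.92·sin θ → (-6.9513, 12.7199, 133.2000°)
turn_right(52.3°): centre at ρ to the right, rotate −52.3° → (-7.4269, 14.2705, 80.9000°)
turn_left(76.4°): centre at ρ to the left, rotate +76.4° → (-8.5336, 16.2590, 157.3000°)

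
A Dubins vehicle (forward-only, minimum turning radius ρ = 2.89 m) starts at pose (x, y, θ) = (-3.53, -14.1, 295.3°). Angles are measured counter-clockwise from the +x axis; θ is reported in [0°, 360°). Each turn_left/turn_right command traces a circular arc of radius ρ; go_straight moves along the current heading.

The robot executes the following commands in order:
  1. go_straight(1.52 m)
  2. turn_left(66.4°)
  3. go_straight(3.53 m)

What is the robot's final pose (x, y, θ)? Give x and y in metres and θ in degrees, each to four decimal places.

(3.3466, -17.0231, 1.7000°)

set_pose: (x, y, θ) = (-3.5300, -14.1000, 295.3000°), ρ = 2.89
go_straight(1.52): x += 1.52·cos θ, y += 1.52·sin θ → (-2.8804, -15.4742, 295.3000°)
turn_left(66.4°): centre at ρ to the left, rotate +66.4° → (-0.1819, -17.1279, 361.7000° ≡ 1.7000°)
go_straight(3.53): x += 3.53·cos θ, y += 3.53·sin θ → (3.3466, -17.0231, 1.7000°)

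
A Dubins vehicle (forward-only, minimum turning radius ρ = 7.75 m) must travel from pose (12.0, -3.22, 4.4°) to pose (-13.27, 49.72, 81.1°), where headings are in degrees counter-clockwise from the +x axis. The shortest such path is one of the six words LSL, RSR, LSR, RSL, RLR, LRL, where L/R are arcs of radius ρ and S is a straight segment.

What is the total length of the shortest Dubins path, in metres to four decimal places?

Let ψ = atan2(Δy, Δx) = atan2(52.94, -25.27) = 115.5167° be the start→goal bearing.
Normalize: d = |goal − start| / ρ = 58.661883/7.75 = 7.569275, α = (θ_start − ψ) mod 360° = 248.8833° = 4.343833 rad, β = (θ_goal − ψ) mod 360° = 325.5833° = 5.682501 rad.
Common terms: sin α = -0.932849, cos α = -0.360268, sin β = -0.565207, cos β = 0.824949, cos(α−β) = 0.230050, d² = 57.293927. Work in radians in the unit-radius frame; every candidate has L = ρ·(t + p + q).
LSL: p² = 2 + d² − 2cos(α−β) + 2d(sin α − sin β) = 53.268267; p = √p² = 7.298511; φ = atan2(cos β − cos α, d + sin α − sin β) = 0.163114 rad; t = (φ − α) mod 2π = 2.102466 rad, q = (β − φ) mod 2π = 5.519387 rad → L = 7.75·(2.102466 + 7.298511 + 5.519387) = 7.75·14.920364 = 115.632822 m
RSR: p² = 2 + d² − 2cos(α−β) + 2d(sin β − sin α) = 64.399389; p = √p² = 8.024923; φ = atan2(cos α − cos β, d − sin α + sin β) = -0.148234 rad; t = (α − φ) mod 2π = 4.492068 rad, q = (φ − β) mod 2π = 0.452450 rad → L = 7.75·(4.492068 + 8.024923 + 0.452450) = 7.75·12.969441 = 100.513166 m
LSR: p² = d² − 2 + 2cos(α−β) + 2d(sin α + sin β) = 33.075633; p = √p² = 5.751142; φ = atan2(−cos α − cos β, d + sin α + sin β) − atan2(−2, p) = 0.258286 rad; t = (φ − α) mod 2π = 2.197638 rad, q = (φ − β) mod 2π = 0.858970 rad → L = 7.75·(2.197638 + 5.751142 + 0.858970) = 7.75·8.807750 = 68.260061 m
RSL: p² = d² − 2 + 2cos(α−β) − 2d(sin α + sin β) = 78.432420; p = √p² = 8.856208; φ = atan2(cos α + cos β, d − sin α − sin β) − atan2(2, p) = -0.170902 rad; t = (α − φ) mod 2π = 4.514735 rad, q = (β − φ) mod 2π = 5.853403 rad → L = 7.75·(4.514735 + 8.856208 + 5.853403) = 7.75·19.224346 = 148.988679 m
RLR: c = (6 − d² + 2cos(α−β) + 2d(sin α − sin β))/8 = -7.049924, |c| > 1 → infeasible
LRL: c = (6 − d² + 2cos(α−β) − 2d(sin α − sin β))/8 = -5.658533, |c| > 1 → infeasible
Shortest: LSR with L = 68.260061 m ≈ 68.2601 m

68.2601 m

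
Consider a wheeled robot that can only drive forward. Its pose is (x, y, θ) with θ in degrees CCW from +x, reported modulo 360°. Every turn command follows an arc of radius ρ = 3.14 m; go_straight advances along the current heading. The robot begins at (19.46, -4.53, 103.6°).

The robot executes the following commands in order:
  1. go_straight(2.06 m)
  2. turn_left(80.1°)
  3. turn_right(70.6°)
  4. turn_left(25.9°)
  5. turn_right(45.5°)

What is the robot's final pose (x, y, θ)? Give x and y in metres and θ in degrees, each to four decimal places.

set_pose: (x, y, θ) = (19.4600, -4.5300, 103.6000°), ρ = 3.14
go_straight(2.06): x += 2.06·cos θ, y += 2.06·sin θ → (18.9756, -2.5278, 103.6000°)
turn_left(80.1°): centre at ρ to the left, rotate +80.1° → (15.7210, -0.1327, 183.7000°)
turn_right(70.6°): centre at ρ to the right, rotate −70.6° → (12.6301, 1.7689, 113.1000°)
turn_left(25.9°): centre at ρ to the left, rotate +25.9° → (11.8019, 2.9067, 139.0000°)
turn_right(45.5°): centre at ρ to the right, rotate −45.5° → (10.7278, 5.0848, 93.5000°)

(10.7278, 5.0848, 93.5000°)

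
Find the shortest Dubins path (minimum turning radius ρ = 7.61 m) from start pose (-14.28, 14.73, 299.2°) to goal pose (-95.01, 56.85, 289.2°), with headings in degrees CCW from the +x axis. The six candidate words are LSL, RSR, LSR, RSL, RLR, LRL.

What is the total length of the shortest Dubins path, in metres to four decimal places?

123.8006 m

Let ψ = atan2(Δy, Δx) = atan2(42.12, -80.73) = 152.4472° be the start→goal bearing.
Normalize: d = |goal − start| / ρ = 91.057275/7.61 = 11.965476, α = (θ_start − ψ) mod 360° = 146.7528° = 2.561320 rad, β = (θ_goal − ψ) mod 360° = 136.7528° = 2.386787 rad.
Common terms: sin α = 0.548252, cos α = -0.836313, sin β = 0.685147, cos β = -0.728405, cos(α−β) = 0.984808, d² = 143.172624. Work in radians in the unit-radius frame; every candidate has L = ρ·(t + p + q).
LSL: p² = 2 + d² − 2cos(α−β) + 2d(sin α − sin β) = 139.926979; p = √p² = 11.829073; φ = atan2(cos β − cos α, d + sin α − sin β) = 0.009122 rad; t = (φ − α) mod 2π = 3.730988 rad, q = (β − φ) mod 2π = 2.377664 rad → L = 7.61·(3.730988 + 11.829073 + 2.377664) = 7.61·17.937726 = 136.506094 m
RSR: p² = 2 + d² − 2cos(α−β) + 2d(sin β − sin α) = 146.479037; p = √p² = 12.102852; φ = atan2(cos α − cos β, d − sin α + sin β) = -0.008916 rad; t = (α − φ) mod 2π = 2.570236 rad, q = (φ − β) mod 2π = 3.887482 rad → L = 7.61·(2.570236 + 12.102852 + 3.887482) = 7.61·18.560571 = 141.245943 m
LSR: p² = d² − 2 + 2cos(α−β) + 2d(sin α + sin β) = 172.658663; p = √p² = 13.139964; φ = atan2(−cos α − cos β, d + sin α + sin β) − atan2(−2, p) = 0.269047 rad; t = (φ − α) mod 2π = 3.990912 rad, q = (φ − β) mod 2π = 4.165445 rad → L = 7.61·(3.990912 + 13.139964 + 4.165445) = 7.61·21.296322 = 162.065008 m
RSL: p² = d² − 2 + 2cos(α−β) − 2d(sin α + sin β) = 113.625816; p = √p² = 10.659541; φ = atan2(cos α + cos β, d − sin α − sin β) − atan2(2, p) = -0.330247 rad; t = (α − φ) mod 2π = 2.891567 rad, q = (β − φ) mod 2π = 2.717034 rad → L = 7.61·(2.891567 + 10.659541 + 2.717034) = 7.61·16.268142 = 123.800560 m
RLR: c = (6 − d² + 2cos(α−β) + 2d(sin α − sin β))/8 = -17.309880, |c| > 1 → infeasible
LRL: c = (6 − d² + 2cos(α−β) − 2d(sin α − sin β))/8 = -16.490872, |c| > 1 → infeasible
Shortest: RSL with L = 123.800560 m ≈ 123.8006 m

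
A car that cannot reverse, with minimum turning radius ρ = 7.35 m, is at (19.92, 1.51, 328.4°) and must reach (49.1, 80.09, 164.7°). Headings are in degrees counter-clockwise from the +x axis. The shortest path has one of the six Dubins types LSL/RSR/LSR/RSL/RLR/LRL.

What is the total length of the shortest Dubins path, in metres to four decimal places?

94.4785 m

Let ψ = atan2(Δy, Δx) = atan2(78.58, 29.18) = 69.6280° be the start→goal bearing.
Normalize: d = |goal − start| / ρ = 83.822961/7.35 = 11.404484, α = (θ_start − ψ) mod 360° = 258.7720° = 4.516424 rad, β = (θ_goal − ψ) mod 360° = 95.0720° = 1.659320 rad.
Common terms: sin α = -0.980860, cos α = -0.194713, sin β = 0.996084, cos β = -0.088408, cos(α−β) = -0.959805, d² = 130.062267. Work in radians in the unit-radius frame; every candidate has L = ρ·(t + p + q).
LSL: p² = 2 + d² − 2cos(α−β) + 2d(sin α − sin β) = 88.889810; p = √p² = 9.428139; φ = atan2(cos β − cos α, d + sin α − sin β) = 0.011276 rad; t = (φ − α) mod 2π = 1.778037 rad, q = (β − φ) mod 2π = 1.648045 rad → L = 7.35·(1.778037 + 9.428139 + 1.648045) = 7.35·12.854221 = 94.478521 m
RSR: p² = 2 + d² − 2cos(α−β) + 2d(sin β − sin α) = 179.073945; p = √p² = 13.381851; φ = atan2(cos α − cos β, d − sin α + sin β) = -0.007944 rad; t = (α − φ) mod 2π = 4.524368 rad, q = (φ − β) mod 2π = 4.615921 rad → L = 7.35·(4.524368 + 13.381851 + 4.615921) = 7.35·22.522141 = 165.537734 m
LSR: p² = d² − 2 + 2cos(α−β) + 2d(sin α + sin β) = 126.489901; p = √p² = 11.246773; φ = atan2(−cos α − cos β, d + sin α + sin β) − atan2(−2, p) = 0.200776 rad; t = (φ − α) mod 2π = 1.967538 rad, q = (φ − β) mod 2π = 4.824641 rad → L = 7.35·(1.967538 + 11.246773 + 4.824641) = 7.35·18.038952 = 132.586297 m
RSL: p² = d² − 2 + 2cos(α−β) − 2d(sin α + sin β) = 125.795411; p = √p² = 11.215855; φ = atan2(cos α + cos β, d − sin α − sin β) − atan2(2, p) = -0.201318 rad; t = (α − φ) mod 2π = 4.717742 rad, q = (β − φ) mod 2π = 1.860638 rad → L = 7.35·(4.717742 + 11.215855 + 1.860638) = 7.35·17.794235 = 130.787627 m
RLR: c = (6 − d² + 2cos(α−β) + 2d(sin α − sin β))/8 = -21.384243, |c| > 1 → infeasible
LRL: c = (6 − d² + 2cos(α−β) − 2d(sin α − sin β))/8 = -10.111226, |c| > 1 → infeasible
Shortest: LSL with L = 94.478521 m ≈ 94.4785 m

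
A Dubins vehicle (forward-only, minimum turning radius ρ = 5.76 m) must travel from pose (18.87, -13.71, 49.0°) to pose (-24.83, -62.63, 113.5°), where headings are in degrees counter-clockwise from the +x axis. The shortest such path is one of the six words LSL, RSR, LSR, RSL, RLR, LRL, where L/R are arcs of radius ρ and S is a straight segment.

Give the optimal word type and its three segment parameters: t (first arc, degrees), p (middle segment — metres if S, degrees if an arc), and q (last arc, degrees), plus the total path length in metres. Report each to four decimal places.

Let ψ = atan2(Δy, Δx) = atan2(-48.92, -43.70) = -131.7743° be the start→goal bearing.
Normalize: d = |goal − start| / ρ = 65.596161/5.76 = 11.388222, α = (θ_start − ψ) mod 360° = 180.7743° = 3.155106 rad, β = (θ_goal − ψ) mod 360° = 245.2743° = 4.280843 rad.
Common terms: sin α = -0.013513, cos α = -0.999909, sin β = -0.908320, cos β = -0.418275, cos(α−β) = 0.430511, d² = 129.691611. Work in radians in the unit-radius frame; every candidate has L = ρ·(t + p + q).
LSL: p² = 2 + d² − 2cos(α−β) + 2d(sin α − sin β) = 151.211120; p = √p² = 12.296793; φ = atan2(cos β − cos α, d + sin α − sin β) = 0.047317 rad; t = (φ − α) mod 2π = 3.175397 rad, q = (β − φ) mod 2π = 4.233526 rad → L = 5.76·(3.175397 + 12.296793 + 4.233526) = 5.76·19.705716 = 113.504923 m
RSR: p² = 2 + d² − 2cos(α−β) + 2d(sin β − sin α) = 110.450058; p = √p² = 10.509522; φ = atan2(cos α − cos β, d − sin α + sin β) = -0.055372 rad; t = (α − φ) mod 2π = 3.210478 rad, q = (φ − β) mod 2π = 1.946970 rad → L = 5.76·(3.210478 + 10.509522 + 1.946970) = 5.76·15.666970 = 90.241748 m
LSR: p² = d² − 2 + 2cos(α−β) + 2d(sin α + sin β) = 107.556546; p = √p² = 10.370947; φ = atan2(−cos α − cos β, d + sin α + sin β) − atan2(−2, p) = 0.325186 rad; t = (φ − α) mod 2π = 3.453266 rad, q = (φ − β) mod 2π = 2.327528 rad → L = 5.76·(3.453266 + 10.370947 + 2.327528) = 5.76·16.151741 = 93.034029 m
RSL: p² = d² − 2 + 2cos(α−β) − 2d(sin α + sin β) = 149.548720; p = √p² = 12.229011; φ = atan2(cos α + cos β, d − sin α − sin β) − atan2(2, p) = -0.276810 rad; t = (α − φ) mod 2π = 3.431916 rad, q = (β − φ) mod 2π = 4.557653 rad → L = 5.76·(3.431916 + 12.229011 + 4.557653) = 5.76·20.218581 = 116.459026 m
RLR: c = (6 − d² + 2cos(α−β) + 2d(sin α − sin β))/8 = -12.806257, |c| > 1 → infeasible
LRL: c = (6 − d² + 2cos(α−β) − 2d(sin α − sin β))/8 = -17.901390, |c| > 1 → infeasible
Shortest: RSR with L = 90.241748 m ≈ 90.2417 m
Convert RSR to answer units (arcs ×180/π): t = 3.210478·180/π = 183.9468°, p = ρ·p = 5.76·10.509522 = 60.5348 m, q = 1.946970·180/π = 111.5532°, L = 90.2417 m.

RSR: t = 183.9468°, p = 60.5348 m, q = 111.5532°, L = 90.2417 m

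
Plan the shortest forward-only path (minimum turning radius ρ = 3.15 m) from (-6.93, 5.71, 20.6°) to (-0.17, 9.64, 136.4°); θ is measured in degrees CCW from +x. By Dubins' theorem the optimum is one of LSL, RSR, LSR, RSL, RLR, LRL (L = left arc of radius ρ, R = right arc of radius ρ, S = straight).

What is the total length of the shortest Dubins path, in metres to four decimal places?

17.1745 m

Let ψ = atan2(Δy, Δx) = atan2(3.93, 6.76) = 30.1720° be the start→goal bearing.
Normalize: d = |goal − start| / ρ = 7.819367/3.15 = 2.482339, α = (θ_start − ψ) mod 360° = 350.4280° = 6.116122 rad, β = (θ_goal − ψ) mod 360° = 106.2280° = 1.854028 rad.
Common terms: sin α = -0.166288, cos α = 0.986077, sin β = 0.960157, cos β = -0.279460, cos(α−β) = -0.435231, d² = 6.162006. Work in radians in the unit-radius frame; every candidate has L = ρ·(t + p + q).
LSL: p² = 2 + d² − 2cos(α−β) + 2d(sin α − sin β) = 3.440031; p = √p² = 1.854732; φ = atan2(cos β − cos α, d + sin α − sin β) = -0.750943 rad; t = (φ − α) mod 2π = 5.699306 rad, q = (β − φ) mod 2π = 2.604971 rad → L = 3.15·(5.699306 + 1.854732 + 2.604971) = 3.15·10.159009 = 32.000877 m
RSR: p² = 2 + d² − 2cos(α−β) + 2d(sin β − sin α) = 14.624905; p = √p² = 3.824252; φ = atan2(cos α − cos β, d − sin α + sin β) = 0.337283 rad; t = (α − φ) mod 2π = 5.778839 rad, q = (φ − β) mod 2π = 4.766440 rad → L = 3.15·(5.778839 + 3.824252 + 4.766440) = 3.15·14.369531 = 45.264024 m
LSR: p² = d² − 2 + 2cos(α−β) + 2d(sin α + sin β) = 7.232851; p = √p² = 2.689396; φ = atan2(−cos α − cos β, d + sin α + sin β) − atan2(−2, p) = 0.427005 rad; t = (φ − α) mod 2π = 0.594068 rad, q = (φ − β) mod 2π = 4.856162 rad → L = 3.15·(0.594068 + 2.689396 + 4.856162) = 3.15·8.139627 = 25.639824 m
RSL: p² = d² − 2 + 2cos(α−β) − 2d(sin α + sin β) = -0.649764 < 0 → infeasible
RLR: c = (6 − d² + 2cos(α−β) + 2d(sin α − sin β))/8 = -0.828113; p = 2π − arccos c = 3.736656 rad; φ = atan2(cos α − cos β, d − sin α + sin β) = 0.337283 rad; t = (α − φ + p/2) mod 2π = 1.363982 rad, q = (α − β − t + p) mod 2π = 0.351583 rad → L = 3.15·(1.363982 + 3.736656 + 0.351583) = 3.15·5.452220 = 17.174494 m
LRL: c = (6 − d² + 2cos(α−β) − 2d(sin α − sin β))/8 = 0.569996; p = 2π − arccos c = 5.318890 rad; φ = atan2(cos β − cos α, d + sin α − sin β) = -0.750943 rad; t = (φ − α + p/2) mod 2π = 2.075565 rad, q = (β − α − t + p) mod 2π = 5.264416 rad → L = 3.15·(2.075565 + 5.318890 + 5.264416) = 3.15·12.658872 = 39.875445 m
Shortest: RLR with L = 17.174494 m ≈ 17.1745 m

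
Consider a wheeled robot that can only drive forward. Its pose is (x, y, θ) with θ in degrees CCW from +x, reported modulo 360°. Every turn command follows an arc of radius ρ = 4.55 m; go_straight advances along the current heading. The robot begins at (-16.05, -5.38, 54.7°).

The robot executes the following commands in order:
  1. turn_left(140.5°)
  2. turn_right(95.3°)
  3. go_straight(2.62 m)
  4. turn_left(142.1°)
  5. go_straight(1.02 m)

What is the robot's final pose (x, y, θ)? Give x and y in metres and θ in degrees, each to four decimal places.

(-36.0606, 8.2828, 242.0000°)

set_pose: (x, y, θ) = (-16.0500, -5.3800, 54.7000°), ρ = 4.55
turn_left(140.5°): centre at ρ to the left, rotate +140.5° → (-20.9564, 1.6401, 195.2000°)
turn_right(95.3°): centre at ρ to the right, rotate −95.3° → (-26.6316, 5.2486, 99.9000°)
go_straight(2.62): x += 2.62·cos θ, y += 2.62·sin θ → (-27.0820, 7.8296, 99.9000°)
turn_left(142.1°): centre at ρ to the left, rotate +142.1° → (-35.5817, 9.1834, 242.0000°)
go_straight(1.02): x += 1.02·cos θ, y += 1.02·sin θ → (-36.0606, 8.2828, 242.0000°)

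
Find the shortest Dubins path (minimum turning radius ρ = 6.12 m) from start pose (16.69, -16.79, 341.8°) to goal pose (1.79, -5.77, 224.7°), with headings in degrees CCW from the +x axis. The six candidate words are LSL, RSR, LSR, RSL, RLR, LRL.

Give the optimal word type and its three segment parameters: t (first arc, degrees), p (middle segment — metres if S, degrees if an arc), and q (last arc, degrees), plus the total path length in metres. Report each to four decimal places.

LSL: t = 194.2842°, p = 12.5360 m, q = 48.6158°, L = 38.4811 m

Let ψ = atan2(Δy, Δx) = atan2(11.02, -14.90) = 143.5135° be the start→goal bearing.
Normalize: d = |goal − start| / ρ = 18.532415/6.12 = 3.028172, α = (θ_start − ψ) mod 360° = 198.2865° = 3.460753 rad, β = (θ_goal − ψ) mod 360° = 81.1865° = 1.416972 rad.
Common terms: sin α = -0.313769, cos α = -0.949499, sin β = 0.988192, cos β = 0.153218, cos(α−β) = -0.455545, d² = 9.169828. Work in radians in the unit-radius frame; every candidate has L = ρ·(t + p + q).
LSL: p² = 2 + d² − 2cos(α−β) + 2d(sin α − sin β) = 4.195789; p = √p² = 2.048363; φ = atan2(cos β − cos α, d + sin α − sin β) = 0.568467 rad; t = (φ − α) mod 2π = 3.390900 rad, q = (β − φ) mod 2π = 0.848505 rad → L = 6.12·(3.390900 + 2.048363 + 0.848505) = 6.12·6.287767 = 38.481136 m
RSR: p² = 2 + d² − 2cos(α−β) + 2d(sin β − sin α) = 19.966046; p = √p² = 4.468338; φ = atan2(cos α − cos β, d − sin α + sin β) = -0.249361 rad; t = (α − φ) mod 2π = 3.710114 rad, q = (φ − β) mod 2π = 4.616852 rad → L = 6.12·(3.710114 + 4.468338 + 4.616852) = 6.12·12.795304 = 78.307261 m
LSR: p² = d² − 2 + 2cos(α−β) + 2d(sin α + sin β) = 10.343277; p = √p² = 3.216097; φ = atan2(−cos α − cos β, d + sin α + sin β) − atan2(−2, p) = 0.768180 rad; t = (φ − α) mod 2π = 3.590613 rad, q = (φ − β) mod 2π = 5.634394 rad → L = 6.12·(3.590613 + 3.216097 + 5.634394) = 6.12·12.441103 = 76.139551 m
RSL: p² = d² − 2 + 2cos(α−β) − 2d(sin α + sin β) = 2.174199; p = √p² = 1.474517; φ = atan2(cos α + cos β, d − sin α − sin β) − atan2(2, p) = -1.261717 rad; t = (α − φ) mod 2π = 4.722470 rad, q = (β − φ) mod 2π = 2.678689 rad → L = 6.12·(4.722470 + 1.474517 + 2.678689) = 6.12·8.875675 = 54.319132 m
RLR: c = (6 − d² + 2cos(α−β) + 2d(sin α − sin β))/8 = -1.495756, |c| > 1 → infeasible
LRL: c = (6 − d² + 2cos(α−β) − 2d(sin α − sin β))/8 = 0.475526; p = 2π − arccos c = 5.207951 rad; φ = atan2(cos β − cos α, d + sin α − sin β) = 0.568467 rad; t = (φ − α + p/2) mod 2π = 5.994875 rad, q = (β − α − t + p) mod 2π = 3.452481 rad → L = 6.12·(5.994875 + 5.207951 + 3.452481) = 6.12·14.655307 = 89.690480 m
Shortest: LSL with L = 38.481136 m ≈ 38.4811 m
Convert LSL to answer units (arcs ×180/π): t = 3.390900·180/π = 194.2842°, p = ρ·p = 6.12·2.048363 = 12.5360 m, q = 0.848505·180/π = 48.6158°, L = 38.4811 m.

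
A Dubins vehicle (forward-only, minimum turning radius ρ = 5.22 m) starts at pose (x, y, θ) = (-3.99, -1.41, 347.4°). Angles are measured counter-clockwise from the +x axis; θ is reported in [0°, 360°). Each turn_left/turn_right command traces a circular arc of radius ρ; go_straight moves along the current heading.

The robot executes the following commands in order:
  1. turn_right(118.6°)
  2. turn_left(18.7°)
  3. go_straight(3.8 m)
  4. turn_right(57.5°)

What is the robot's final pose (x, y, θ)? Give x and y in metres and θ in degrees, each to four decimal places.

(-7.4666, -18.0372, 190.0000°)

set_pose: (x, y, θ) = (-3.9900, -1.4100, 347.4000°), ρ = 5.22
turn_right(118.6°): centre at ρ to the right, rotate −118.6° → (-1.2011, -9.9426, 228.8000°)
turn_left(18.7°): centre at ρ to the left, rotate +18.7° → (-2.0961, -11.3834, 247.5000°)
go_straight(3.8): x += 3.8·cos θ, y += 3.8·sin θ → (-3.5503, -14.8941, 247.5000°)
turn_right(57.5°): centre at ρ to the right, rotate −57.5° → (-7.4666, -18.0372, 190.0000°)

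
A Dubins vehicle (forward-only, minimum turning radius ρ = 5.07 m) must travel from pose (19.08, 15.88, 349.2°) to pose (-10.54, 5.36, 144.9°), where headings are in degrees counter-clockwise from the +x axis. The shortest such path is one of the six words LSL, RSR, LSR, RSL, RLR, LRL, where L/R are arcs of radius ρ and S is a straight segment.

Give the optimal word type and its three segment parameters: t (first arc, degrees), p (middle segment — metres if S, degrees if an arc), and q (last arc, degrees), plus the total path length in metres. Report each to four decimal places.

Let ψ = atan2(Δy, Δx) = atan2(-10.52, -29.62) = -160.4467° be the start→goal bearing.
Normalize: d = |goal − start| / ρ = 31.432703/5.07 = 6.199744, α = (θ_start − ψ) mod 360° = 149.6467° = 2.611828 rad, β = (θ_goal − ψ) mod 360° = 305.3467° = 5.329306 rad.
Common terms: sin α = 0.505330, cos α = -0.862926, sin β = -0.815666, cos β = 0.578523, cos(α−β) = -0.911403, d² = 38.436827. Work in radians in the unit-radius frame; every candidate has L = ρ·(t + p + q).
LSL: p² = 2 + d² − 2cos(α−β) + 2d(sin α − sin β) = 58.639313; p = √p² = 7.657631; φ = atan2(cos β − cos α, d + sin α − sin β) = 0.189367 rad; t = (φ − α) mod 2π = 3.860724 rad, q = (β − φ) mod 2π = 5.139939 rad → L = 5.07·(3.860724 + 7.657631 + 5.139939) = 5.07·16.658294 = 84.457551 m
RSR: p² = 2 + d² − 2cos(α−β) + 2d(sin β − sin α) = 25.879954; p = √p² = 5.087234; φ = atan2(cos α − cos β, d − sin α + sin β) = -0.287282 rad; t = (α − φ) mod 2π = 2.899110 rad, q = (φ − β) mod 2π = 0.666598 rad → L = 5.07·(2.899110 + 5.087234 + 0.666598) = 5.07·8.652942 = 43.870417 m
LSR: p² = d² − 2 + 2cos(α−β) + 2d(sin α + sin β) = 30.766015; p = √p² = 5.546712; φ = atan2(−cos α − cos β, d + sin α + sin β) − atan2(−2, p) = 0.394317 rad; t = (φ − α) mod 2π = 4.065674 rad, q = (φ − β) mod 2π = 1.348196 rad → L = 5.07·(4.065674 + 5.546712 + 1.348196) = 5.07·10.960583 = 55.570153 m
RSL: p² = d² − 2 + 2cos(α−β) − 2d(sin α + sin β) = 38.462026; p = √p² = 6.201776; φ = atan2(cos α + cos β, d − sin α − sin β) − atan2(2, p) = -0.355617 rad; t = (α − φ) mod 2π = 2.967445 rad, q = (β − φ) mod 2π = 5.684923 rad → L = 5.07·(2.967445 + 6.201776 + 5.684923) = 5.07·14.854144 = 75.310511 m
RLR: c = (6 − d² + 2cos(α−β) + 2d(sin α − sin β))/8 = -2.234994, |c| > 1 → infeasible
LRL: c = (6 − d² + 2cos(α−β) − 2d(sin α − sin β))/8 = -6.329914, |c| > 1 → infeasible
Shortest: RSR with L = 43.870417 m ≈ 43.8704 m
Convert RSR to answer units (arcs ×180/π): t = 2.899110·180/π = 166.1067°, p = ρ·p = 5.07·5.087234 = 25.7923 m, q = 0.666598·180/π = 38.1933°, L = 43.8704 m.

RSR: t = 166.1067°, p = 25.7923 m, q = 38.1933°, L = 43.8704 m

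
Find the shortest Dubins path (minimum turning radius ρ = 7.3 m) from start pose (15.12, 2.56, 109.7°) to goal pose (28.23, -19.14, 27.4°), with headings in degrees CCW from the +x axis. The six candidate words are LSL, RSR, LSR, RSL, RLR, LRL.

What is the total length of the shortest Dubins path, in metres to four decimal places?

Let ψ = atan2(Δy, Δx) = atan2(-21.70, 13.11) = -58.8618° be the start→goal bearing.
Normalize: d = |goal − start| / ρ = 25.352753/7.3 = 3.472980, α = (θ_start − ψ) mod 360° = 168.5618° = 2.941959 rad, β = (θ_goal − ψ) mod 360° = 86.2618° = 1.505553 rad.
Common terms: sin α = 0.198310, cos α = -0.980139, sin β = 0.997872, cos β = 0.065197, cos(α−β) = 0.133986, d² = 12.061589. Work in radians in the unit-radius frame; every candidate has L = ρ·(t + p + q).
LSL: p² = 2 + d² − 2cos(α−β) + 2d(sin α − sin β) = 8.239891; p = √p² = 2.870521; φ = atan2(cos β − cos α, d + sin α − sin β) = 0.372733 rad; t = (φ − α) mod 2π = 3.713960 rad, q = (β − φ) mod 2π = 1.132820 rad → L = 7.3·(3.713960 + 2.870521 + 1.132820) = 7.3·7.717300 = 56.336292 m
RSR: p² = 2 + d² − 2cos(α−β) + 2d(sin β − sin α) = 19.347343; p = √p² = 4.398562; φ = atan2(cos α − cos β, d − sin α + sin β) = -0.239950 rad; t = (α − φ) mod 2π = 3.181909 rad, q = (φ − β) mod 2π = 4.537682 rad → L = 7.3·(3.181909 + 4.398562 + 4.537682) = 7.3·12.118153 = 88.462515 m
LSR: p² = d² − 2 + 2cos(α−β) + 2d(sin α + sin β) = 18.638199; p = √p² = 4.317198; φ = atan2(−cos α − cos β, d + sin α + sin β) − atan2(−2, p) = 0.627331 rad; t = (φ − α) mod 2π = 3.968558 rad, q = (φ − β) mod 2π = 5.404964 rad → L = 7.3·(3.968558 + 4.317198 + 5.404964) = 7.3·13.690719 = 99.942250 m
RSL: p² = d² − 2 + 2cos(α−β) − 2d(sin α + sin β) = 2.020925; p = √p² = 1.421592; φ = atan2(cos α + cos β, d − sin α − sin β) − atan2(2, p) = -1.334966 rad; t = (α − φ) mod 2π = 4.276925 rad, q = (β − φ) mod 2π = 2.840519 rad → L = 7.3·(4.276925 + 1.421592 + 2.840519) = 7.3·8.539036 = 62.334962 m
RLR: c = (6 − d² + 2cos(α−β) + 2d(sin α − sin β))/8 = -1.418418, |c| > 1 → infeasible
LRL: c = (6 − d² + 2cos(α−β) − 2d(sin α − sin β))/8 = -0.029986; p = 2π − arccos c = 4.682398 rad; φ = atan2(cos β − cos α, d + sin α − sin β) = 0.372733 rad; t = (φ − α + p/2) mod 2π = 6.055159 rad, q = (β − α − t + p) mod 2π = 3.474019 rad → L = 7.3·(6.055159 + 4.682398 + 3.474019) = 7.3·14.211576 = 103.744502 m
Shortest: LSL with L = 56.336292 m ≈ 56.3363 m

56.3363 m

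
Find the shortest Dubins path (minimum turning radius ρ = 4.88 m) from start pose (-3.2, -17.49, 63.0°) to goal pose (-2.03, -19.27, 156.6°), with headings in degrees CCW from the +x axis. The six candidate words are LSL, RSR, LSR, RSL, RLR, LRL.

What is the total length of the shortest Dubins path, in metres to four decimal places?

Let ψ = atan2(Δy, Δx) = atan2(-1.78, 1.17) = -56.6829° be the start→goal bearing.
Normalize: d = |goal − start| / ρ = 2.130094/4.88 = 0.436495, α = (θ_start − ψ) mod 360° = 119.6829° = 2.088861 rad, β = (θ_goal − ψ) mod 360° = 213.2829° = 3.722490 rad.
Common terms: sin α = 0.868779, cos α = -0.495200, sin β = -0.548774, cos β = -0.835971, cos(α−β) = -0.062791, d² = 0.190528. Work in radians in the unit-radius frame; every candidate has L = ρ·(t + p + q).
LSL: p² = 2 + d² − 2cos(α−β) + 2d(sin α − sin β) = 3.553617; p = √p² = 1.885104; φ = atan2(cos β − cos α, d + sin α − sin β) = -0.181769 rad; t = (φ − α) mod 2π = 4.012554 rad, q = (β − φ) mod 2π = 3.904259 rad → L = 4.88·(4.012554 + 1.885104 + 3.904259) = 4.88·9.801918 = 47.833357 m
RSR: p² = 2 + d² − 2cos(α−β) + 2d(sin β − sin α) = 1.078600; p = √p² = 1.038557; φ = atan2(cos α − cos β, d − sin α + sin β) = 2.807281 rad; t = (α − φ) mod 2π = 5.564766 rad, q = (φ − β) mod 2π = 5.367976 rad → L = 4.88·(5.564766 + 1.038557 + 5.367976) = 4.88·11.971299 = 58.419940 m
LSR: p² = d² − 2 + 2cos(α−β) + 2d(sin α + sin β) = -1.655693 < 0 → infeasible
RSL: p² = d² − 2 + 2cos(α−β) − 2d(sin α + sin β) = -2.214414 < 0 → infeasible
RLR: c = (6 − d² + 2cos(α−β) + 2d(sin α − sin β))/8 = 0.865175; p = 2π − arccos c = 5.757888 rad; φ = atan2(cos α − cos β, d − sin α + sin β) = 2.807281 rad; t = (α − φ + p/2) mod 2π = 2.160525 rad, q = (α − β − t + p) mod 2π = 1.963735 rad → L = 4.88·(2.160525 + 5.757888 + 1.963735) = 4.88·9.882148 = 48.224883 m
LRL: c = (6 − d² + 2cos(α−β) − 2d(sin α − sin β))/8 = 0.555798; p = 2π − arccos c = 5.301711 rad; φ = atan2(cos β − cos α, d + sin α − sin β) = -0.181769 rad; t = (φ − α + p/2) mod 2π = 0.380225 rad, q = (β − α − t + p) mod 2π = 0.271930 rad → L = 4.88·(0.380225 + 5.301711 + 0.271930) = 4.88·5.953866 = 29.054864 m
Shortest: LRL with L = 29.054864 m ≈ 29.0549 m

29.0549 m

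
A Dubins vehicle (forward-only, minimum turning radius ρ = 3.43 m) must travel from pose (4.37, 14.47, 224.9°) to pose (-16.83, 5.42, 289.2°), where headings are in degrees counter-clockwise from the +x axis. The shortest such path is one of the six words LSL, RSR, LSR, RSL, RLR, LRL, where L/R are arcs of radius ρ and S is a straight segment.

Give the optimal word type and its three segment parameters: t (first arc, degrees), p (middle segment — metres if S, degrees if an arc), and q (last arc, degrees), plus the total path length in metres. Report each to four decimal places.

RSL: t = 32.7861°, p = 17.3660 m, q = 97.0861°, L = 25.1407 m

Let ψ = atan2(Δy, Δx) = atan2(-9.05, -21.20) = -156.8830° be the start→goal bearing.
Normalize: d = |goal − start| / ρ = 23.050868/3.43 = 6.720370, α = (θ_start − ψ) mod 360° = 21.7830° = 0.380185 rad, β = (θ_goal − ψ) mod 360° = 86.0830° = 1.502432 rad.
Common terms: sin α = 0.371092, cos α = 0.928596, sin β = 0.997664, cos β = 0.068311, cos(α−β) = 0.433659, d² = 45.163367. Work in radians in the unit-radius frame; every candidate has L = ρ·(t + p + q).
LSL: p² = 2 + d² − 2cos(α−β) + 2d(sin α − sin β) = 37.874463; p = √p² = 6.154223; φ = atan2(cos β − cos α, d + sin α − sin β) = -0.140247 rad; t = (φ − α) mod 2π = 5.762753 rad, q = (β − φ) mod 2π = 1.642679 rad → L = 3.43·(5.762753 + 6.154223 + 1.642679) = 3.43·13.559655 = 46.509617 m
RSR: p² = 2 + d² − 2cos(α−β) + 2d(sin β − sin α) = 54.717635; p = √p² = 7.397137; φ = atan2(cos α − cos β, d − sin α + sin β) = 0.116563 rad; t = (α − φ) mod 2π = 0.263622 rad, q = (φ − β) mod 2π = 4.897317 rad → L = 3.43·(0.263622 + 7.397137 + 4.897317) = 3.43·12.558076 = 43.074199 m
LSR: p² = d² − 2 + 2cos(α−β) + 2d(sin α + sin β) = 62.427784; p = √p² = 7.901125; φ = atan2(−cos α − cos β, d + sin α + sin β) − atan2(−2, p) = 0.125299 rad; t = (φ − α) mod 2π = 6.028299 rad, q = (φ − β) mod 2π = 4.906052 rad → L = 3.43·(6.028299 + 7.901125 + 4.906052) = 3.43·18.835477 = 64.605685 m
RSL: p² = d² − 2 + 2cos(α−β) − 2d(sin α + sin β) = 25.633587; p = √p² = 5.062962; φ = atan2(cos α + cos β, d − sin α − sin β) − atan2(2, p) = -0.192040 rad; t = (α − φ) mod 2π = 0.572225 rad, q = (β − φ) mod 2π = 1.694472 rad → L = 3.43·(0.572225 + 5.062962 + 1.694472) = 3.43·7.329659 = 25.140732 m
RLR: c = (6 − d² + 2cos(α−β) + 2d(sin α − sin β))/8 = -5.839704, |c| > 1 → infeasible
LRL: c = (6 − d² + 2cos(α−β) − 2d(sin α − sin β))/8 = -3.734308, |c| > 1 → infeasible
Shortest: RSL with L = 25.140732 m ≈ 25.1407 m
Convert RSL to answer units (arcs ×180/π): t = 0.572225·180/π = 32.7861°, p = ρ·p = 3.43·5.062962 = 17.3660 m, q = 1.694472·180/π = 97.0861°, L = 25.1407 m.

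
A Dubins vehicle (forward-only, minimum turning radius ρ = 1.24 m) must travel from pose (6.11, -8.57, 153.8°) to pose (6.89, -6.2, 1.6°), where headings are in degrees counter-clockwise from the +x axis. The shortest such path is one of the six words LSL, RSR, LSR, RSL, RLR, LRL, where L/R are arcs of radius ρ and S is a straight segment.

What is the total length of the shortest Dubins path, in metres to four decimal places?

3.5617 m

Let ψ = atan2(Δy, Δx) = atan2(2.37, 0.78) = 71.7829° be the start→goal bearing.
Normalize: d = |goal − start| / ρ = 2.495055/1.24 = 2.012141, α = (θ_start − ψ) mod 360° = 82.0171° = 1.431468 rad, β = (θ_goal − ψ) mod 360° = 289.8171° = 5.058263 rad.
Common terms: sin α = 0.990310, cos α = 0.138878, sin β = -0.940780, cos β = 0.339019, cos(α−β) = -0.884581, d² = 4.048712. Work in radians in the unit-radius frame; every candidate has L = ρ·(t + p + q).
LSL: p² = 2 + d² − 2cos(α−β) + 2d(sin α − sin β) = 15.589123; p = √p² = 3.948306; φ = atan2(cos β − cos α, d + sin α − sin β) = 0.050712 rad; t = (φ − α) mod 2π = 4.902429 rad, q = (β − φ) mod 2π = 5.007550 rad → L = 1.24·(4.902429 + 3.948306 + 5.007550) = 1.24·13.858286 = 17.184274 m
RSR: p² = 2 + d² − 2cos(α−β) + 2d(sin β − sin α) = 0.046626; p = √p² = 0.215930; φ = atan2(cos α − cos β, d − sin α + sin β) = -1.186009 rad; t = (α − φ) mod 2π = 2.617477 rad, q = (φ − β) mod 2π = 0.038914 rad → L = 1.24·(2.617477 + 0.215930 + 0.038914) = 1.24·2.872321 = 3.561678 m
LSR: p² = d² − 2 + 2cos(α−β) + 2d(sin α + sin β) = 0.478873; p = √p² = 0.692006; φ = atan2(−cos α − cos β, d + sin α + sin β) − atan2(−2, p) = 1.009909 rad; t = (φ − α) mod 2π = 5.861626 rad, q = (φ − β) mod 2π = 2.234832 rad → L = 1.24·(5.861626 + 0.692006 + 2.234832) = 1.24·8.788464 = 10.897695 m
RSL: p² = d² − 2 + 2cos(α−β) − 2d(sin α + sin β) = 0.080228; p = √p² = 0.283246; φ = atan2(cos α + cos β, d − sin α − sin β) − atan2(2, p) = -1.191257 rad; t = (α − φ) mod 2π = 2.622726 rad, q = (β − φ) mod 2π = 6.249520 rad → L = 1.24·(2.622726 + 0.283246 + 6.249520) = 1.24·9.155491 = 11.352809 m
RLR: c = (6 − d² + 2cos(α−β) + 2d(sin α − sin β))/8 = 0.994172; p = 2π − arccos c = 6.175168 rad; φ = atan2(cos α − cos β, d − sin α + sin β) = -1.186009 rad; t = (α − φ + p/2) mod 2π = 5.705061 rad, q = (α − β − t + p) mod 2π = 3.126498 rad → L = 1.24·(5.705061 + 6.175168 + 3.126498) = 1.24·15.006727 = 18.608341 m
LRL: c = (6 − d² + 2cos(α−β) − 2d(sin α − sin β))/8 = -0.948640; p = 2π − arccos c = 3.463479 rad; φ = atan2(cos β − cos α, d + sin α − sin β) = 0.050712 rad; t = (φ − α + p/2) mod 2π = 0.350983 rad, q = (β − α − t + p) mod 2π = 0.456105 rad → L = 1.24·(0.350983 + 3.463479 + 0.456105) = 1.24·4.270567 = 5.295503 m
Shortest: RSR with L = 3.561678 m ≈ 3.5617 m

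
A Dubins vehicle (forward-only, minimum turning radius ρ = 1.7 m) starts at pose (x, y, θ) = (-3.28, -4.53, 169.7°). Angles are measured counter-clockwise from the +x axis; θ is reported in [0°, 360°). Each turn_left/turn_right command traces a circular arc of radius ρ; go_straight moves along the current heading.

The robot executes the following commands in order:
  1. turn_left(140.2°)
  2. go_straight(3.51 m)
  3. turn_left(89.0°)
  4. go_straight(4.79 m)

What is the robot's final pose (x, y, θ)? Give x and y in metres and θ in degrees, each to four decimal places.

set_pose: (x, y, θ) = (-3.2800, -4.5300, 169.7000°), ρ = 1.7
turn_left(140.2°): centre at ρ to the left, rotate +140.2° → (-4.8881, -7.2931, 309.9000°)
go_straight(3.51): x += 3.51·cos θ, y += 3.51·sin θ → (-2.6367, -9.9858, 309.9000°)
turn_left(89.0°): centre at ρ to the left, rotate +89.0° → (-0.2649, -10.2184, 398.9000° ≡ 38.9000°)
go_straight(4.79): x += 4.79·cos θ, y += 4.79·sin θ → (3.4628, -7.2104, 38.9000°)

(3.4628, -7.2104, 38.9000°)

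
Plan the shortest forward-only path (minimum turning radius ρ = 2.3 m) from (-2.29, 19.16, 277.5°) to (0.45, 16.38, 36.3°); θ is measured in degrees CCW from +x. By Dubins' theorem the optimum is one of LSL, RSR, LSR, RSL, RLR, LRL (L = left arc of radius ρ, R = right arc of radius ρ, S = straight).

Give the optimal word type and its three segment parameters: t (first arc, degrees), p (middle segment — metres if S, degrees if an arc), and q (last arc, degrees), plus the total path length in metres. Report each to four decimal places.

RLR: t = 74.6957°, p = 246.0373°, q = 52.5417°, L = 14.9842 m

Let ψ = atan2(Δy, Δx) = atan2(-2.78, 2.74) = -45.4152° be the start→goal bearing.
Normalize: d = |goal − start| / ρ = 3.903332/2.3 = 1.697101, α = (θ_start − ψ) mod 360° = 322.9152° = 5.635933 rad, β = (θ_goal − ψ) mod 360° = 81.7152° = 1.426199 rad.
Common terms: sin α = -0.602997, cos α = 0.797744, sin β = 0.989564, cos β = 0.144094, cos(α−β) = -0.481754, d² = 2.880151. Work in radians in the unit-radius frame; every candidate has L = ρ·(t + p + q).
LSL: p² = 2 + d² − 2cos(α−β) + 2d(sin α − sin β) = 0.438187; p = √p² = 0.661957; φ = atan2(cos β − cos α, d + sin α − sin β) = -1.412206 rad; t = (φ − α) mod 2π = 5.518231 rad, q = (β − φ) mod 2π = 2.838405 rad → L = 2.3·(5.518231 + 0.661957 + 2.838405) = 2.3·9.018593 = 20.742764 m
RSR: p² = 2 + d² − 2cos(α−β) + 2d(sin β − sin α) = 11.249131; p = √p² = 3.353972; φ = atan2(cos α − cos β, d − sin α + sin β) = 0.196143 rad; t = (α − φ) mod 2π = 5.439790 rad, q = (φ − β) mod 2π = 5.053130 rad → L = 2.3·(5.439790 + 3.353972 + 5.053130) = 2.3·13.846892 = 31.847851 m
LSR: p² = d² − 2 + 2cos(α−β) + 2d(sin α + sin β) = 1.228731; p = √p² = 1.108482; φ = atan2(−cos α − cos β, d + sin α + sin β) − atan2(−2, p) = 0.640179 rad; t = (φ − α) mod 2π = 1.287432 rad, q = (φ − β) mod 2π = 5.497166 rad → L = 2.3·(1.287432 + 1.108482 + 5.497166) = 2.3·7.893079 = 18.154081 m
RSL: p² = d² − 2 + 2cos(α−β) − 2d(sin α + sin β) = -1.395444 < 0 → infeasible
RLR: c = (6 − d² + 2cos(α−β) + 2d(sin α − sin β))/8 = -0.406141; p = 2π − arccos c = 4.294162 rad; φ = atan2(cos α − cos β, d − sin α + sin β) = 0.196143 rad; t = (α − φ + p/2) mod 2π = 1.303685 rad, q = (α − β − t + p) mod 2π = 0.917025 rad → L = 2.3·(1.303685 + 4.294162 + 0.917025) = 2.3·6.514872 = 14.984205 m
LRL: c = (6 − d² + 2cos(α−β) − 2d(sin α − sin β))/8 = 0.945227; p = 2π − arccos c = 5.950677 rad; φ = atan2(cos β − cos α, d + sin α − sin β) = -1.412206 rad; t = (φ − α + p/2) mod 2π = 2.210385 rad, q = (β − α − t + p) mod 2π = 5.813744 rad → L = 2.3·(2.210385 + 5.950677 + 5.813744) = 2.3·13.974806 = 32.142053 m
Shortest: RLR with L = 14.984205 m ≈ 14.9842 m
Convert RLR to answer units (arcs ×180/π): t = 1.303685·180/π = 74.6957°, p = 4.294162·180/π = 246.0373°, q = 0.917025·180/π = 52.5417°, L = 14.9842 m.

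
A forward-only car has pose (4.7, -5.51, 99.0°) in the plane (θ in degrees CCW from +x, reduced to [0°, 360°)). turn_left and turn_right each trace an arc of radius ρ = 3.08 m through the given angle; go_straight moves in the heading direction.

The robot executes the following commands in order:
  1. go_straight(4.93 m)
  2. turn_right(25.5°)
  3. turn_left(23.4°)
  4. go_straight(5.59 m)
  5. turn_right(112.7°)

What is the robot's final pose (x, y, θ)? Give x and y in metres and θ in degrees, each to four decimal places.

set_pose: (x, y, θ) = (4.7000, -5.5100, 99.0000°), ρ = 3.08
go_straight(4.93): x += 4.93·cos θ, y += 4.93·sin θ → (3.9288, -0.6407, 99.0000°)
turn_right(25.5°): centre at ρ to the right, rotate −25.5° → (4.0177, 0.7159, 73.5000°)
turn_left(23.4°): centre at ρ to the left, rotate +23.4° → (4.1222, 1.9607, 96.9000°)
go_straight(5.59): x += 5.59·cos θ, y += 5.59·sin θ → (3.4507, 7.5102, 96.9000°)
turn_right(112.7°): centre at ρ to the right, rotate −112.7° → (7.3470, 10.8438, -15.8000° ≡ 344.2000°)

(7.3470, 10.8438, 344.2000°)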